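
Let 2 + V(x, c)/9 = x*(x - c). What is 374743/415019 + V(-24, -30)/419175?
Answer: 17393062451/19329509925 ≈ 0.89982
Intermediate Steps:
V(x, c) = -18 + 9*x*(x - c) (V(x, c) = -18 + 9*(x*(x - c)) = -18 + 9*x*(x - c))
374743/415019 + V(-24, -30)/419175 = 374743/415019 + (-18 + 9*(-24)² - 9*(-30)*(-24))/419175 = 374743*(1/415019) + (-18 + 9*576 - 6480)*(1/419175) = 374743/415019 + (-18 + 5184 - 6480)*(1/419175) = 374743/415019 - 1314*1/419175 = 374743/415019 - 146/46575 = 17393062451/19329509925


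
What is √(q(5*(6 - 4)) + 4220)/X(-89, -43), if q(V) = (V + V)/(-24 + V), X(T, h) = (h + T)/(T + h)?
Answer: √206710/7 ≈ 64.951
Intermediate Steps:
X(T, h) = 1 (X(T, h) = (T + h)/(T + h) = 1)
q(V) = 2*V/(-24 + V) (q(V) = (2*V)/(-24 + V) = 2*V/(-24 + V))
√(q(5*(6 - 4)) + 4220)/X(-89, -43) = √(2*(5*(6 - 4))/(-24 + 5*(6 - 4)) + 4220)/1 = √(2*(5*2)/(-24 + 5*2) + 4220)*1 = √(2*10/(-24 + 10) + 4220)*1 = √(2*10/(-14) + 4220)*1 = √(2*10*(-1/14) + 4220)*1 = √(-10/7 + 4220)*1 = √(29530/7)*1 = (√206710/7)*1 = √206710/7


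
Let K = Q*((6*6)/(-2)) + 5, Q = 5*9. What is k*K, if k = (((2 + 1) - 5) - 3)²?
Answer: -20125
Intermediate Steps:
Q = 45
K = -805 (K = 45*((6*6)/(-2)) + 5 = 45*(36*(-½)) + 5 = 45*(-18) + 5 = -810 + 5 = -805)
k = 25 (k = ((3 - 5) - 3)² = (-2 - 3)² = (-5)² = 25)
k*K = 25*(-805) = -20125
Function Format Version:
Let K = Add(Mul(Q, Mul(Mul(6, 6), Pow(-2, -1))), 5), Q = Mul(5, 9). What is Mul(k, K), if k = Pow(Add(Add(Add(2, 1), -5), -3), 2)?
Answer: -20125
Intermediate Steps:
Q = 45
K = -805 (K = Add(Mul(45, Mul(Mul(6, 6), Pow(-2, -1))), 5) = Add(Mul(45, Mul(36, Rational(-1, 2))), 5) = Add(Mul(45, -18), 5) = Add(-810, 5) = -805)
k = 25 (k = Pow(Add(Add(3, -5), -3), 2) = Pow(Add(-2, -3), 2) = Pow(-5, 2) = 25)
Mul(k, K) = Mul(25, -805) = -20125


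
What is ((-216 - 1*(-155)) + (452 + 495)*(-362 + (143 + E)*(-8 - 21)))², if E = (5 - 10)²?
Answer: 24568468442281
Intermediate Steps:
E = 25 (E = (-5)² = 25)
((-216 - 1*(-155)) + (452 + 495)*(-362 + (143 + E)*(-8 - 21)))² = ((-216 - 1*(-155)) + (452 + 495)*(-362 + (143 + 25)*(-8 - 21)))² = ((-216 + 155) + 947*(-362 + 168*(-29)))² = (-61 + 947*(-362 - 4872))² = (-61 + 947*(-5234))² = (-61 - 4956598)² = (-4956659)² = 24568468442281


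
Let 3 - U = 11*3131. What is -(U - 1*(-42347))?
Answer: -7909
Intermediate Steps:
U = -34438 (U = 3 - 11*3131 = 3 - 1*34441 = 3 - 34441 = -34438)
-(U - 1*(-42347)) = -(-34438 - 1*(-42347)) = -(-34438 + 42347) = -1*7909 = -7909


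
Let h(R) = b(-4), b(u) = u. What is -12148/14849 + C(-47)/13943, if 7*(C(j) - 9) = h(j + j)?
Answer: -1184780857/1449277249 ≈ -0.81750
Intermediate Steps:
h(R) = -4
C(j) = 59/7 (C(j) = 9 + (⅐)*(-4) = 9 - 4/7 = 59/7)
-12148/14849 + C(-47)/13943 = -12148/14849 + (59/7)/13943 = -12148*1/14849 + (59/7)*(1/13943) = -12148/14849 + 59/97601 = -1184780857/1449277249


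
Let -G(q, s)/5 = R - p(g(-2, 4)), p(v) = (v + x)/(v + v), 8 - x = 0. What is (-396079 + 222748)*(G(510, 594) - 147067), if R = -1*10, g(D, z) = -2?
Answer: 50967807219/2 ≈ 2.5484e+10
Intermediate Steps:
x = 8 (x = 8 - 1*0 = 8 + 0 = 8)
p(v) = (8 + v)/(2*v) (p(v) = (v + 8)/(v + v) = (8 + v)/((2*v)) = (8 + v)*(1/(2*v)) = (8 + v)/(2*v))
R = -10
G(q, s) = 85/2 (G(q, s) = -5*(-10 - (8 - 2)/(2*(-2))) = -5*(-10 - (-1)*6/(2*2)) = -5*(-10 - 1*(-3/2)) = -5*(-10 + 3/2) = -5*(-17/2) = 85/2)
(-396079 + 222748)*(G(510, 594) - 147067) = (-396079 + 222748)*(85/2 - 147067) = -173331*(-294049/2) = 50967807219/2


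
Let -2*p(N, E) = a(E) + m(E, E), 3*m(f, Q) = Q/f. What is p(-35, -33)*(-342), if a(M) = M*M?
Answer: 186276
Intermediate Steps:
m(f, Q) = Q/(3*f) (m(f, Q) = (Q/f)/3 = Q/(3*f))
a(M) = M²
p(N, E) = -⅙ - E²/2 (p(N, E) = -(E² + E/(3*E))/2 = -(E² + ⅓)/2 = -(⅓ + E²)/2 = -⅙ - E²/2)
p(-35, -33)*(-342) = (-⅙ - ½*(-33)²)*(-342) = (-⅙ - ½*1089)*(-342) = (-⅙ - 1089/2)*(-342) = -1634/3*(-342) = 186276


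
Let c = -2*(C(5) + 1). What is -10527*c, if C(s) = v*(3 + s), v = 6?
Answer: 1031646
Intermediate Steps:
C(s) = 18 + 6*s (C(s) = 6*(3 + s) = 18 + 6*s)
c = -98 (c = -2*((18 + 6*5) + 1) = -2*((18 + 30) + 1) = -2*(48 + 1) = -2*49 = -98)
-10527*c = -10527*(-98) = 1031646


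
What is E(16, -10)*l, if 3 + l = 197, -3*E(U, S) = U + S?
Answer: -388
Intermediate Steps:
E(U, S) = -S/3 - U/3 (E(U, S) = -(U + S)/3 = -(S + U)/3 = -S/3 - U/3)
l = 194 (l = -3 + 197 = 194)
E(16, -10)*l = (-1/3*(-10) - 1/3*16)*194 = (10/3 - 16/3)*194 = -2*194 = -388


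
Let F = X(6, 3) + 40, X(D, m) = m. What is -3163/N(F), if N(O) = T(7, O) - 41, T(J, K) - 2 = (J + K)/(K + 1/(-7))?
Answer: 18978/227 ≈ 83.604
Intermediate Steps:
T(J, K) = 2 + (J + K)/(-⅐ + K) (T(J, K) = 2 + (J + K)/(K + 1/(-7)) = 2 + (J + K)/(K - ⅐) = 2 + (J + K)/(-⅐ + K))
F = 43 (F = 3 + 40 = 43)
N(O) = -41 + (47 + 21*O)/(-1 + 7*O) (N(O) = (-2 + 7*7 + 21*O)/(-1 + 7*O) - 41 = (-2 + 49 + 21*O)/(-1 + 7*O) - 41 = (47 + 21*O)/(-1 + 7*O) - 41 = -41 + (47 + 21*O)/(-1 + 7*O))
-3163/N(F) = -3163*(-1 + 7*43)/(2*(44 - 133*43)) = -3163*(-1 + 301)/(2*(44 - 5719)) = -3163/(2*(-5675)/300) = -3163/(2*(1/300)*(-5675)) = -3163/(-227/6) = -3163*(-6/227) = 18978/227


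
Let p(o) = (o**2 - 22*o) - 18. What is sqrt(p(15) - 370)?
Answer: I*sqrt(493) ≈ 22.204*I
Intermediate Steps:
p(o) = -18 + o**2 - 22*o
sqrt(p(15) - 370) = sqrt((-18 + 15**2 - 22*15) - 370) = sqrt((-18 + 225 - 330) - 370) = sqrt(-123 - 370) = sqrt(-493) = I*sqrt(493)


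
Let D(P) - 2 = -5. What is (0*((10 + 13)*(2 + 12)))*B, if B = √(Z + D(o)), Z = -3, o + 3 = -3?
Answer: 0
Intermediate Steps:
o = -6 (o = -3 - 3 = -6)
D(P) = -3 (D(P) = 2 - 5 = -3)
B = I*√6 (B = √(-3 - 3) = √(-6) = I*√6 ≈ 2.4495*I)
(0*((10 + 13)*(2 + 12)))*B = (0*((10 + 13)*(2 + 12)))*(I*√6) = (0*(23*14))*(I*√6) = (0*322)*(I*√6) = 0*(I*√6) = 0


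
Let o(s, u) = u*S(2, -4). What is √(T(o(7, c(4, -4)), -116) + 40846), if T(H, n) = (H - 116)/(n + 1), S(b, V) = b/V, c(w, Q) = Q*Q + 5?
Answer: √4084710/10 ≈ 202.11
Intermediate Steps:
c(w, Q) = 5 + Q² (c(w, Q) = Q² + 5 = 5 + Q²)
o(s, u) = -u/2 (o(s, u) = u*(2/(-4)) = u*(2*(-¼)) = u*(-½) = -u/2)
T(H, n) = (-116 + H)/(1 + n)
√(T(o(7, c(4, -4)), -116) + 40846) = √((-116 - (5 + (-4)²)/2)/(1 - 116) + 40846) = √((-116 - (5 + 16)/2)/(-115) + 40846) = √(-(-116 - ½*21)/115 + 40846) = √(-(-116 - 21/2)/115 + 40846) = √(-1/115*(-253/2) + 40846) = √(11/10 + 40846) = √(408471/10) = √4084710/10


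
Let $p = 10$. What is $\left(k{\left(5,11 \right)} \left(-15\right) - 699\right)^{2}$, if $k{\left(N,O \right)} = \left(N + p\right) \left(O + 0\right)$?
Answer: $10074276$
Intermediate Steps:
$k{\left(N,O \right)} = O \left(10 + N\right)$ ($k{\left(N,O \right)} = \left(N + 10\right) \left(O + 0\right) = \left(10 + N\right) O = O \left(10 + N\right)$)
$\left(k{\left(5,11 \right)} \left(-15\right) - 699\right)^{2} = \left(11 \left(10 + 5\right) \left(-15\right) - 699\right)^{2} = \left(11 \cdot 15 \left(-15\right) - 699\right)^{2} = \left(165 \left(-15\right) - 699\right)^{2} = \left(-2475 - 699\right)^{2} = \left(-3174\right)^{2} = 10074276$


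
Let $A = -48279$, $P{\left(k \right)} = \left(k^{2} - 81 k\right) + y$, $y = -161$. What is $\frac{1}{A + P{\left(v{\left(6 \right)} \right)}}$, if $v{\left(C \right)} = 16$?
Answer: $- \frac{1}{49480} \approx -2.021 \cdot 10^{-5}$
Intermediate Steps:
$P{\left(k \right)} = -161 + k^{2} - 81 k$ ($P{\left(k \right)} = \left(k^{2} - 81 k\right) - 161 = -161 + k^{2} - 81 k$)
$\frac{1}{A + P{\left(v{\left(6 \right)} \right)}} = \frac{1}{-48279 - \left(1457 - 256\right)} = \frac{1}{-48279 - 1201} = \frac{1}{-49480} = - \frac{1}{49480}$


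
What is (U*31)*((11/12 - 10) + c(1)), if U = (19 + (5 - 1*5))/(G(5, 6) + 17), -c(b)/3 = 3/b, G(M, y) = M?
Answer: -127813/264 ≈ -484.14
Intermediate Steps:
c(b) = -9/b
U = 19/22 (U = (19 + (5 - 1*5))/(5 + 17) = (19 + (5 - 5))/22 = (19 + 0)*(1/22) = 19*(1/22) = 19/22 ≈ 0.86364)
(U*31)*((11/12 - 10) + c(1)) = ((19/22)*31)*((11/12 - 10) - 9/1) = 589*((11*(1/12) - 10) - 9*1)/22 = 589*((11/12 - 10) - 9)/22 = 589*(-109/12 - 9)/22 = (589/22)*(-217/12) = -127813/264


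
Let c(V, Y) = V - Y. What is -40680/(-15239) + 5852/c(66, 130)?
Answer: -21643777/243824 ≈ -88.768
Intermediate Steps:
-40680/(-15239) + 5852/c(66, 130) = -40680/(-15239) + 5852/(66 - 1*130) = -40680*(-1/15239) + 5852/(66 - 130) = 40680/15239 + 5852/(-64) = 40680/15239 + 5852*(-1/64) = 40680/15239 - 1463/16 = -21643777/243824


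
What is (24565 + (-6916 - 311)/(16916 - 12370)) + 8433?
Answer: 150001681/4546 ≈ 32996.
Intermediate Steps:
(24565 + (-6916 - 311)/(16916 - 12370)) + 8433 = (24565 - 7227/4546) + 8433 = 111665263/4546 + 8433 = 150001681/4546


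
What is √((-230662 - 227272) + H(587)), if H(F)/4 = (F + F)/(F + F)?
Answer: I*√457930 ≈ 676.71*I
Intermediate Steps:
H(F) = 4 (H(F) = 4*((F + F)/(F + F)) = 4*((2*F)/((2*F))) = 4*((2*F)*(1/(2*F))) = 4*1 = 4)
√((-230662 - 227272) + H(587)) = √((-230662 - 227272) + 4) = √(-457934 + 4) = √(-457930) = I*√457930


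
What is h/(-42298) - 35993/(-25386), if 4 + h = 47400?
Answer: 159618529/536888514 ≈ 0.29730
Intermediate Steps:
h = 47396 (h = -4 + 47400 = 47396)
h/(-42298) - 35993/(-25386) = 47396/(-42298) - 35993/(-25386) = 47396*(-1/42298) - 35993*(-1/25386) = -23698/21149 + 35993/25386 = 159618529/536888514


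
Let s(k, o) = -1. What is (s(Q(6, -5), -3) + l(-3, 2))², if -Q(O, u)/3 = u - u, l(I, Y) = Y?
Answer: 1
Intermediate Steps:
Q(O, u) = 0 (Q(O, u) = -3*(u - u) = -3*0 = 0)
(s(Q(6, -5), -3) + l(-3, 2))² = (-1 + 2)² = 1² = 1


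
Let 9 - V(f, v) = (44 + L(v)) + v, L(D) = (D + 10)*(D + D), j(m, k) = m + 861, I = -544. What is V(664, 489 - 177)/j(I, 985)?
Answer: -201275/317 ≈ -634.94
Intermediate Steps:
j(m, k) = 861 + m
L(D) = 2*D*(10 + D) (L(D) = (10 + D)*(2*D) = 2*D*(10 + D))
V(f, v) = -35 - v - 2*v*(10 + v) (V(f, v) = 9 - ((44 + 2*v*(10 + v)) + v) = 9 - (44 + v + 2*v*(10 + v)) = 9 + (-44 - v - 2*v*(10 + v)) = -35 - v - 2*v*(10 + v))
V(664, 489 - 177)/j(I, 985) = (-35 - (489 - 177) - 2*(489 - 177)*(10 + (489 - 177)))/(861 - 544) = (-35 - 1*312 - 2*312*(10 + 312))/317 = (-35 - 312 - 2*312*322)*(1/317) = (-35 - 312 - 200928)*(1/317) = -201275*1/317 = -201275/317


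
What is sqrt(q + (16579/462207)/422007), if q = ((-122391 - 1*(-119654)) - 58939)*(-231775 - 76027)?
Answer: sqrt(80252297483251563503823347873147)/65018196483 ≈ 1.3778e+5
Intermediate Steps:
q = 18983996152 (q = ((-122391 + 119654) - 58939)*(-307802) = (-2737 - 58939)*(-307802) = -61676*(-307802) = 18983996152)
sqrt(q + (16579/462207)/422007) = sqrt(18983996152 + (16579/462207)/422007) = sqrt(18983996152 + (16579*(1/462207))*(1/422007)) = sqrt(18983996152 + (16579/462207)*(1/422007)) = sqrt(18983996152 + 16579/195054589449) = sqrt(3702915575529755816827/195054589449) = sqrt(80252297483251563503823347873147)/65018196483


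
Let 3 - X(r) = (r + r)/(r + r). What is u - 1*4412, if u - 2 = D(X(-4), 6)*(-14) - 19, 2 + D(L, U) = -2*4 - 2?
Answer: -4261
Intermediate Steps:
X(r) = 2 (X(r) = 3 - (r + r)/(r + r) = 3 - 2*r/(2*r) = 3 - 2*r*1/(2*r) = 3 - 1*1 = 3 - 1 = 2)
D(L, U) = -12 (D(L, U) = -2 + (-2*4 - 2) = -2 + (-8 - 2) = -2 - 10 = -12)
u = 151 (u = 2 + (-12*(-14) - 19) = 2 + (168 - 19) = 2 + 149 = 151)
u - 1*4412 = 151 - 1*4412 = 151 - 4412 = -4261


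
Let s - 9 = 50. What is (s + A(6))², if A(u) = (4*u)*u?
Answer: 41209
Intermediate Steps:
s = 59 (s = 9 + 50 = 59)
A(u) = 4*u²
(s + A(6))² = (59 + 4*6²)² = (59 + 4*36)² = (59 + 144)² = 203² = 41209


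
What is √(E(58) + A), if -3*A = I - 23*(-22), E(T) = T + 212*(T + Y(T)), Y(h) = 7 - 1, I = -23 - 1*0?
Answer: √13465 ≈ 116.04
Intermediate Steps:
I = -23 (I = -23 + 0 = -23)
Y(h) = 6
E(T) = 1272 + 213*T (E(T) = T + 212*(T + 6) = T + 212*(6 + T) = T + (1272 + 212*T) = 1272 + 213*T)
A = -161 (A = -(-23 - 23*(-22))/3 = -(-23 + 506)/3 = -⅓*483 = -161)
√(E(58) + A) = √((1272 + 213*58) - 161) = √((1272 + 12354) - 161) = √(13626 - 161) = √13465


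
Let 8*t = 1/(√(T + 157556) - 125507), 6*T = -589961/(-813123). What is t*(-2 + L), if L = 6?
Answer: -306157885083/76849146691189873 - 3*√416684899937449698/153698293382379746 ≈ -3.9965e-6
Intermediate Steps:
T = 589961/4878738 (T = (-589961/(-813123))/6 = (-589961*(-1/813123))/6 = (⅙)*(589961/813123) = 589961/4878738 ≈ 0.12092)
t = 1/(8*(-125507 + √416684899937449698/1626246)) (t = 1/(8*(√(589961/4878738 + 157556) - 125507)) = 1/(8*(√(768675034289/4878738) - 125507)) = 1/(8*(√416684899937449698/1626246 - 125507)) = 1/(8*(-125507 + √416684899937449698/1626246)) ≈ -9.9912e-7)
t*(-2 + L) = (-306157885083/307396586764759492 - 3*√416684899937449698/614793173529518984)*(-2 + 6) = (-306157885083/307396586764759492 - 3*√416684899937449698/614793173529518984)*4 = -306157885083/76849146691189873 - 3*√416684899937449698/153698293382379746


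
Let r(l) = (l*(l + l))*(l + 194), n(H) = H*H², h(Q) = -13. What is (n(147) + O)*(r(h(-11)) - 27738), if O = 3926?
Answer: 106354214560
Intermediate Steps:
n(H) = H³
r(l) = 2*l²*(194 + l) (r(l) = (l*(2*l))*(194 + l) = (2*l²)*(194 + l) = 2*l²*(194 + l))
(n(147) + O)*(r(h(-11)) - 27738) = (147³ + 3926)*(2*(-13)²*(194 - 13) - 27738) = (3176523 + 3926)*(2*169*181 - 27738) = 3180449*(61178 - 27738) = 3180449*33440 = 106354214560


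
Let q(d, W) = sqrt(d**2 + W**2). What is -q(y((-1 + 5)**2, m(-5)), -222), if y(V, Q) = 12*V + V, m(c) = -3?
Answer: -2*sqrt(23137) ≈ -304.22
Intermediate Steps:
y(V, Q) = 13*V
q(d, W) = sqrt(W**2 + d**2)
-q(y((-1 + 5)**2, m(-5)), -222) = -sqrt((-222)**2 + (13*(-1 + 5)**2)**2) = -sqrt(49284 + (13*4**2)**2) = -sqrt(49284 + (13*16)**2) = -sqrt(49284 + 208**2) = -sqrt(49284 + 43264) = -sqrt(92548) = -2*sqrt(23137)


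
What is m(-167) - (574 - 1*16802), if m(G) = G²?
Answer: 44117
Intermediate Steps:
m(-167) - (574 - 1*16802) = (-167)² - (574 - 1*16802) = 27889 - (574 - 16802) = 27889 - 1*(-16228) = 27889 + 16228 = 44117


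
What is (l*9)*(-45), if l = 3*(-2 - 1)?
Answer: 3645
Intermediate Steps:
l = -9 (l = 3*(-3) = -9)
(l*9)*(-45) = -9*9*(-45) = -81*(-45) = 3645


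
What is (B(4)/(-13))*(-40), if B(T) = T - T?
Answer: 0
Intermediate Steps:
B(T) = 0
(B(4)/(-13))*(-40) = (0/(-13))*(-40) = -1/13*0*(-40) = 0*(-40) = 0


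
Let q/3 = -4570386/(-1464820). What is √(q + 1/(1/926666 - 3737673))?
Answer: √60234797807553828375037348416720551510/2536756590915012970 ≈ 3.0595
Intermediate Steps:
q = 6855579/732410 (q = 3*(-4570386/(-1464820)) = 3*(-4570386*(-1/1464820)) = 3*(2285193/732410) = 6855579/732410 ≈ 9.3603)
√(q + 1/(1/926666 - 3737673)) = √(6855579/732410 + 1/(1/926666 - 3737673)) = √(6855579/732410 + 1/(-3463574488217/926666)) = √(6855579/732410 - 926666/3463574488217) = √(23744807847656767583/2536756590915012970) = √60234797807553828375037348416720551510/2536756590915012970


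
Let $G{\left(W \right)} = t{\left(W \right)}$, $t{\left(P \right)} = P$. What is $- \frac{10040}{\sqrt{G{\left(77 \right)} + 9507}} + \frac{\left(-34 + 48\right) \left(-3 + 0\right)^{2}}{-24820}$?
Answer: $- \frac{63}{12410} - \frac{2510 \sqrt{599}}{599} \approx -102.56$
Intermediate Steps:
$G{\left(W \right)} = W$
$- \frac{10040}{\sqrt{G{\left(77 \right)} + 9507}} + \frac{\left(-34 + 48\right) \left(-3 + 0\right)^{2}}{-24820} = - \frac{10040}{\sqrt{77 + 9507}} + \frac{\left(-34 + 48\right) \left(-3 + 0\right)^{2}}{-24820} = - \frac{10040}{\sqrt{9584}} + 14 \left(-3\right)^{2} \left(- \frac{1}{24820}\right) = - \frac{10040}{4 \sqrt{599}} + 14 \cdot 9 \left(- \frac{1}{24820}\right) = - 10040 \frac{\sqrt{599}}{2396} + 126 \left(- \frac{1}{24820}\right) = - \frac{2510 \sqrt{599}}{599} - \frac{63}{12410} = - \frac{63}{12410} - \frac{2510 \sqrt{599}}{599}$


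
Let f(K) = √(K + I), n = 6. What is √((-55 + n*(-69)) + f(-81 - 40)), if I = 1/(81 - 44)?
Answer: √(-642061 + 74*I*√41403)/37 ≈ 0.25392 + 21.658*I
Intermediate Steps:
I = 1/37 ≈ 0.027027
f(K) = √(1/37 + K) (f(K) = √(K + 1/37) = √(1/37 + K))
√((-55 + n*(-69)) + f(-81 - 40)) = √((-55 + 6*(-69)) + √(37 + 1369*(-81 - 40))/37) = √((-55 - 414) + √(37 + 1369*(-121))/37) = √(-469 + √(37 - 165649)/37) = √(-469 + √(-165612)/37) = √(-469 + (2*I*√41403)/37) = √(-469 + 2*I*√41403/37)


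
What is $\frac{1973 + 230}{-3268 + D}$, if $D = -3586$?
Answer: $- \frac{2203}{6854} \approx -0.32142$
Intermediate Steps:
$\frac{1973 + 230}{-3268 + D} = \frac{1973 + 230}{-3268 - 3586} = \frac{2203}{-6854} = 2203 \left(- \frac{1}{6854}\right) = - \frac{2203}{6854}$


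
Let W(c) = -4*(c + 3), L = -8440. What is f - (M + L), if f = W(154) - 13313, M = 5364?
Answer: -10865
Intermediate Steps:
W(c) = -12 - 4*c (W(c) = -4*(3 + c) = -12 - 4*c)
f = -13941 (f = (-12 - 4*154) - 13313 = (-12 - 616) - 13313 = -628 - 13313 = -13941)
f - (M + L) = -13941 - (5364 - 8440) = -13941 - 1*(-3076) = -13941 + 3076 = -10865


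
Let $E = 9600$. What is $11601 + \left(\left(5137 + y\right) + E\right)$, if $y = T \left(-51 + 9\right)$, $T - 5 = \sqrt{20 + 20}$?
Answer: $26128 - 84 \sqrt{10} \approx 25862.0$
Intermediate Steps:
$T = 5 + 2 \sqrt{10}$ ($T = 5 + \sqrt{20 + 20} = 5 + \sqrt{40} = 5 + 2 \sqrt{10} \approx 11.325$)
$y = -210 - 84 \sqrt{10}$ ($y = \left(5 + 2 \sqrt{10}\right) \left(-51 + 9\right) = \left(5 + 2 \sqrt{10}\right) \left(-42\right) = -210 - 84 \sqrt{10} \approx -475.63$)
$11601 + \left(\left(5137 + y\right) + E\right) = 11601 + \left(\left(5137 - \left(210 + 84 \sqrt{10}\right)\right) + 9600\right) = 11601 + \left(\left(4927 - 84 \sqrt{10}\right) + 9600\right) = 11601 + \left(14527 - 84 \sqrt{10}\right) = 26128 - 84 \sqrt{10}$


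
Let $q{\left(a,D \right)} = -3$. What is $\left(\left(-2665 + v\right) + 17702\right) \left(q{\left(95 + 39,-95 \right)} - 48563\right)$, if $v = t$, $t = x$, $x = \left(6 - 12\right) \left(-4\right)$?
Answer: $-731452526$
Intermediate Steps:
$x = 24$ ($x = \left(-6\right) \left(-4\right) = 24$)
$t = 24$
$v = 24$
$\left(\left(-2665 + v\right) + 17702\right) \left(q{\left(95 + 39,-95 \right)} - 48563\right) = \left(\left(-2665 + 24\right) + 17702\right) \left(-3 - 48563\right) = \left(-2641 + 17702\right) \left(-48566\right) = 15061 \left(-48566\right) = -731452526$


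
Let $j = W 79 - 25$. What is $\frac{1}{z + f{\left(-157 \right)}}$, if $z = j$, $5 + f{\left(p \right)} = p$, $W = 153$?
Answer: $\frac{1}{11900} \approx 8.4034 \cdot 10^{-5}$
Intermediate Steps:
$f{\left(p \right)} = -5 + p$
$j = 12062$ ($j = 153 \cdot 79 - 25 = 12087 - 25 = 12062$)
$z = 12062$
$\frac{1}{z + f{\left(-157 \right)}} = \frac{1}{12062 - 162} = \frac{1}{11900}$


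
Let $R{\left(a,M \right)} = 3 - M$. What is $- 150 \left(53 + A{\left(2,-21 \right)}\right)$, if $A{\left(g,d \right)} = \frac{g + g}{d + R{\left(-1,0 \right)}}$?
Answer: $- \frac{23750}{3} \approx -7916.7$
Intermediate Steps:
$A{\left(g,d \right)} = \frac{2 g}{3 + d}$ ($A{\left(g,d \right)} = \frac{g + g}{d + \left(3 - 0\right)} = \frac{2 g}{d + \left(3 + 0\right)} = \frac{2 g}{d + 3} = \frac{2 g}{3 + d}$)
$- 150 \left(53 + A{\left(2,-21 \right)}\right) = - 150 \left(53 + 2 \cdot 2 \frac{1}{3 - 21}\right) = - 150 \left(53 + 2 \cdot 2 \frac{1}{-18}\right) = - 150 \left(53 + 2 \cdot 2 \left(- \frac{1}{18}\right)\right) = - 150 \left(53 - \frac{2}{9}\right) = \left(-150\right) \frac{475}{9} = - \frac{23750}{3}$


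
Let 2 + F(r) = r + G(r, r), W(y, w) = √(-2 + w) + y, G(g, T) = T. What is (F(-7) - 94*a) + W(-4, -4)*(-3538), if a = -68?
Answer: 20528 - 3538*I*√6 ≈ 20528.0 - 8666.3*I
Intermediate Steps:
W(y, w) = y + √(-2 + w)
F(r) = -2 + 2*r (F(r) = -2 + (r + r) = -2 + 2*r)
(F(-7) - 94*a) + W(-4, -4)*(-3538) = ((-2 + 2*(-7)) - 94*(-68)) + (-4 + √(-2 - 4))*(-3538) = ((-2 - 14) + 6392) + (-4 + √(-6))*(-3538) = (-16 + 6392) + (-4 + I*√6)*(-3538) = 6376 + (14152 - 3538*I*√6) = 20528 - 3538*I*√6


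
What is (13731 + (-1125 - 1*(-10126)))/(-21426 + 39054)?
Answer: 5683/4407 ≈ 1.2895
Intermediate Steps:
(13731 + (-1125 - 1*(-10126)))/(-21426 + 39054) = (13731 + (-1125 + 10126))/17628 = (13731 + 9001)*(1/17628) = 22732*(1/17628) = 5683/4407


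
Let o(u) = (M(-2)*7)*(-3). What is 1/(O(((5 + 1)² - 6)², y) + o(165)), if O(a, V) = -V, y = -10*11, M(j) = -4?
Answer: 1/194 ≈ 0.0051546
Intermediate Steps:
y = -110
o(u) = 84 (o(u) = -4*7*(-3) = -28*(-3) = 84)
1/(O(((5 + 1)² - 6)², y) + o(165)) = 1/(-1*(-110) + 84) = 1/(110 + 84) = 1/194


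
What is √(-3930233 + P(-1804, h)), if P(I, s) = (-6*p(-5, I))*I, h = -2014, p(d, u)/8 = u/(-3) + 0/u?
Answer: √48140423 ≈ 6938.3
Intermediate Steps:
p(d, u) = -8*u/3 (p(d, u) = 8*(u/(-3) + 0/u) = 8*(u*(-⅓) + 0) = 8*(-u/3 + 0) = 8*(-u/3) = -8*u/3)
P(I, s) = 16*I² (P(I, s) = (-(-16)*I)*I = (16*I)*I = 16*I²)
√(-3930233 + P(-1804, h)) = √(-3930233 + 16*(-1804)²) = √(-3930233 + 16*3254416) = √(-3930233 + 52070656) = √48140423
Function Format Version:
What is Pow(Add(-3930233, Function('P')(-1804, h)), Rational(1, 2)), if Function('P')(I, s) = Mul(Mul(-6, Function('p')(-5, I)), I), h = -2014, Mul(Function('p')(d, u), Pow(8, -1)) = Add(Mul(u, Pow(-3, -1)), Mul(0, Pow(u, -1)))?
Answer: Pow(48140423, Rational(1, 2)) ≈ 6938.3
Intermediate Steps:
Function('p')(d, u) = Mul(Rational(-8, 3), u) (Function('p')(d, u) = Mul(8, Add(Mul(u, Pow(-3, -1)), Mul(0, Pow(u, -1)))) = Mul(8, Add(Mul(u, Rational(-1, 3)), 0)) = Mul(8, Add(Mul(Rational(-1, 3), u), 0)) = Mul(8, Mul(Rational(-1, 3), u)) = Mul(Rational(-8, 3), u))
Function('P')(I, s) = Mul(16, Pow(I, 2)) (Function('P')(I, s) = Mul(Mul(-6, Mul(Rational(-8, 3), I)), I) = Mul(Mul(16, I), I) = Mul(16, Pow(I, 2)))
Pow(Add(-3930233, Function('P')(-1804, h)), Rational(1, 2)) = Pow(Add(-3930233, Mul(16, Pow(-1804, 2))), Rational(1, 2)) = Pow(Add(-3930233, Mul(16, 3254416)), Rational(1, 2)) = Pow(Add(-3930233, 52070656), Rational(1, 2)) = Pow(48140423, Rational(1, 2))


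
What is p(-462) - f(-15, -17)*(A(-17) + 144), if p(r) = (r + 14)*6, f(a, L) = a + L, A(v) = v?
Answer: 1376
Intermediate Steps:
f(a, L) = L + a
p(r) = 84 + 6*r (p(r) = (14 + r)*6 = 84 + 6*r)
p(-462) - f(-15, -17)*(A(-17) + 144) = (84 + 6*(-462)) - (-17 - 15)*(-17 + 144) = (84 - 2772) - (-32)*127 = -2688 - 1*(-4064) = -2688 + 4064 = 1376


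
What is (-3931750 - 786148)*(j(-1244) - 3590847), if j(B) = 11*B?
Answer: 17005809595838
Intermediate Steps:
(-3931750 - 786148)*(j(-1244) - 3590847) = (-3931750 - 786148)*(11*(-1244) - 3590847) = -4717898*(-13684 - 3590847) = -4717898*(-3604531) = 17005809595838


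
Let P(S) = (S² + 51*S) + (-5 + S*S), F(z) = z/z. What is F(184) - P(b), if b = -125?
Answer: -24869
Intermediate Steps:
F(z) = 1
P(S) = -5 + 2*S² + 51*S (P(S) = (S² + 51*S) + (-5 + S²) = -5 + 2*S² + 51*S)
F(184) - P(b) = 1 - (-5 + 2*(-125)² + 51*(-125)) = 1 - (-5 + 2*15625 - 6375) = 1 - (-5 + 31250 - 6375) = 1 - 1*24870 = 1 - 24870 = -24869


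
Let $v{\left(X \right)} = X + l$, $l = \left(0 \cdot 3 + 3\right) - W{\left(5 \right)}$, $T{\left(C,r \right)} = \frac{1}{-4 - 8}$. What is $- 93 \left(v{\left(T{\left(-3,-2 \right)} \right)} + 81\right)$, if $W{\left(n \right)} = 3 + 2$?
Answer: $- \frac{29357}{4} \approx -7339.3$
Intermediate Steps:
$W{\left(n \right)} = 5$
$T{\left(C,r \right)} = - \frac{1}{12}$ ($T{\left(C,r \right)} = \frac{1}{-4 - 8} = \frac{1}{-12} = - \frac{1}{12}$)
$l = -2$ ($l = \left(0 \cdot 3 + 3\right) - 5 = \left(0 + 3\right) - 5 = 3 - 5 = -2$)
$v{\left(X \right)} = -2 + X$ ($v{\left(X \right)} = X - 2 = -2 + X$)
$- 93 \left(v{\left(T{\left(-3,-2 \right)} \right)} + 81\right) = - 93 \left(\left(-2 - \frac{1}{12}\right) + 81\right) = - 93 \left(- \frac{25}{12} + 81\right) = \left(-93\right) \frac{947}{12} = - \frac{29357}{4}$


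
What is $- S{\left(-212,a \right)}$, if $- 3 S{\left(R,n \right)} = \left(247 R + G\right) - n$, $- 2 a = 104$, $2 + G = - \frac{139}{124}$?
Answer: $- \frac{6487075}{372} \approx -17438.0$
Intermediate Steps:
$G = - \frac{387}{124}$ ($G = -2 - \frac{139}{124} = - \frac{387}{124} \approx -3.121$)
$a = -52$ ($a = \left(- \frac{1}{2}\right) 104 = -52$)
$S{\left(R,n \right)} = \frac{129}{124} - \frac{247 R}{3} + \frac{n}{3}$ ($S{\left(R,n \right)} = - \frac{\left(247 R - \frac{387}{124}\right) - n}{3} = - \frac{\left(- \frac{387}{124} + 247 R\right) - n}{3} = - \frac{- \frac{387}{124} - n + 247 R}{3} = \frac{129}{124} - \frac{247 R}{3} + \frac{n}{3}$)
$- S{\left(-212,a \right)} = - (\frac{129}{124} - - \frac{52364}{3} + \frac{1}{3} \left(-52\right)) = - (\frac{129}{124} + \frac{52364}{3} - \frac{52}{3}) = \left(-1\right) \frac{6487075}{372} = - \frac{6487075}{372}$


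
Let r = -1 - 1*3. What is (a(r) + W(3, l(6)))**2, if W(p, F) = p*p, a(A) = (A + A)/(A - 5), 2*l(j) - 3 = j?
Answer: 7921/81 ≈ 97.790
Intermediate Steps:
l(j) = 3/2 + j/2
r = -4 (r = -1 - 3 = -4)
a(A) = 2*A/(-5 + A) (a(A) = (2*A)/(-5 + A) = 2*A/(-5 + A))
W(p, F) = p**2
(a(r) + W(3, l(6)))**2 = (2*(-4)/(-5 - 4) + 3**2)**2 = (2*(-4)/(-9) + 9)**2 = (2*(-4)*(-1/9) + 9)**2 = (8/9 + 9)**2 = (89/9)**2 = 7921/81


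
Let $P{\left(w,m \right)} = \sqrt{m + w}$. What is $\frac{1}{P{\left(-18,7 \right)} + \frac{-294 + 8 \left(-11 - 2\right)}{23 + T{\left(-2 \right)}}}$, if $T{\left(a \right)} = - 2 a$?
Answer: $- \frac{10746}{166423} - \frac{729 i \sqrt{11}}{166423} \approx -0.06457 - 0.014528 i$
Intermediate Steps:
$\frac{1}{P{\left(-18,7 \right)} + \frac{-294 + 8 \left(-11 - 2\right)}{23 + T{\left(-2 \right)}}} = \frac{1}{\sqrt{7 - 18} + \frac{-294 + 8 \left(-11 - 2\right)}{23 - -4}} = \frac{1}{\sqrt{-11} + \frac{-294 + 8 \left(-13\right)}{23 + 4}} = \frac{1}{i \sqrt{11} + \frac{-294 - 104}{27}} = \frac{1}{i \sqrt{11} - \frac{398}{27}} = \frac{1}{- \frac{398}{27} + i \sqrt{11}}$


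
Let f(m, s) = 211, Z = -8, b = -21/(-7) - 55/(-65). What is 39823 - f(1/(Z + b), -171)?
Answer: 39612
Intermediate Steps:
b = 50/13 (b = -21*(-1/7) - 55*(-1/65) = 3 + 11/13 = 50/13 ≈ 3.8462)
39823 - f(1/(Z + b), -171) = 39823 - 1*211 = 39823 - 211 = 39612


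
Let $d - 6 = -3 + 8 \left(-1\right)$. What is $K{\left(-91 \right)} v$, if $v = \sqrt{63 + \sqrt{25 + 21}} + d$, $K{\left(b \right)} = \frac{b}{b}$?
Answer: $-5 + \sqrt{63 + \sqrt{46}} \approx 3.3536$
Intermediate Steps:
$K{\left(b \right)} = 1$
$d = -5$ ($d = 6 + \left(-3 + 8 \left(-1\right)\right) = 6 - 11 = -5$)
$v = -5 + \sqrt{63 + \sqrt{46}}$ ($v = \sqrt{63 + \sqrt{25 + 21}} - 5 = \sqrt{63 + \sqrt{46}} - 5 = -5 + \sqrt{63 + \sqrt{46}} \approx 3.3536$)
$K{\left(-91 \right)} v = 1 \left(-5 + \sqrt{63 + \sqrt{46}}\right) = -5 + \sqrt{63 + \sqrt{46}}$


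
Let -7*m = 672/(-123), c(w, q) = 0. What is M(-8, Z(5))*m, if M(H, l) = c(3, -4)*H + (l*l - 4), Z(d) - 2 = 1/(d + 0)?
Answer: 672/1025 ≈ 0.65561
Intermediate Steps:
Z(d) = 2 + 1/d (Z(d) = 2 + 1/(d + 0) = 2 + 1/d)
M(H, l) = -4 + l² (M(H, l) = 0*H + (l*l - 4) = 0 + (l² - 4) = 0 + (-4 + l²) = -4 + l²)
m = 32/41 (m = -96/(-123) = -96*(-1)/123 = -⅐*(-224/41) = 32/41 ≈ 0.78049)
M(-8, Z(5))*m = (-4 + (2 + 1/5)²)*(32/41) = (-4 + (2 + ⅕)²)*(32/41) = (-4 + (11/5)²)*(32/41) = (-4 + 121/25)*(32/41) = (21/25)*(32/41) = 672/1025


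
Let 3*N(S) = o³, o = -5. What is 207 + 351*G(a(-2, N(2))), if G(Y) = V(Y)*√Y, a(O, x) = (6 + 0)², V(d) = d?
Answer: 76023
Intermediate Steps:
N(S) = -125/3 (N(S) = (⅓)*(-5)³ = (⅓)*(-125) = -125/3)
a(O, x) = 36 (a(O, x) = 6² = 36)
G(Y) = Y^(3/2) (G(Y) = Y*√Y = Y^(3/2))
207 + 351*G(a(-2, N(2))) = 207 + 351*36^(3/2) = 207 + 351*216 = 207 + 75816 = 76023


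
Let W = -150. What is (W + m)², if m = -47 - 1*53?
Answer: 62500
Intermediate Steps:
m = -100 (m = -47 - 53 = -100)
(W + m)² = (-150 - 100)² = (-250)² = 62500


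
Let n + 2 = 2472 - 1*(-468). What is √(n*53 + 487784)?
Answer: √643498 ≈ 802.18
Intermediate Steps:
n = 2938 (n = -2 + (2472 - 1*(-468)) = -2 + (2472 + 468) = -2 + 2940 = 2938)
√(n*53 + 487784) = √(2938*53 + 487784) = √(155714 + 487784) = √643498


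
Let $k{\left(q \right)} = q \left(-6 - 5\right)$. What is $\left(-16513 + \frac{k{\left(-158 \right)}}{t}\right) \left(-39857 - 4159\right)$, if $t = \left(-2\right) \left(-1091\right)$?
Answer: $\frac{792940053024}{1091} \approx 7.268 \cdot 10^{8}$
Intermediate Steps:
$k{\left(q \right)} = - 11 q$ ($k{\left(q \right)} = q \left(-11\right) = - 11 q$)
$t = 2182$
$\left(-16513 + \frac{k{\left(-158 \right)}}{t}\right) \left(-39857 - 4159\right) = \left(-16513 + \frac{\left(-11\right) \left(-158\right)}{2182}\right) \left(-39857 - 4159\right) = \left(-16513 + 1738 \cdot \frac{1}{2182}\right) \left(-44016\right) = \left(-16513 + \frac{869}{1091}\right) \left(-44016\right) = \left(- \frac{18014814}{1091}\right) \left(-44016\right) = \frac{792940053024}{1091}$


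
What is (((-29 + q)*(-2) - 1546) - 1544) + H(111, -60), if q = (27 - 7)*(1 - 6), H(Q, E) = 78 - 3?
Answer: -2757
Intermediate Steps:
H(Q, E) = 75
q = -100 (q = 20*(-5) = -100)
(((-29 + q)*(-2) - 1546) - 1544) + H(111, -60) = (((-29 - 100)*(-2) - 1546) - 1544) + 75 = ((-129*(-2) - 1546) - 1544) + 75 = ((258 - 1546) - 1544) + 75 = (-1288 - 1544) + 75 = -2832 + 75 = -2757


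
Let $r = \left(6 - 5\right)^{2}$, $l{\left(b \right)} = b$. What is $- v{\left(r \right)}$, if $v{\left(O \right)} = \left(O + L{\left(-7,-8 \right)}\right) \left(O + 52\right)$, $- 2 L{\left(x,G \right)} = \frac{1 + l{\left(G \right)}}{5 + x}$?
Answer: $\frac{159}{4} \approx 39.75$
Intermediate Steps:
$r = 1$ ($r = 1^{2} = 1$)
$L{\left(x,G \right)} = - \frac{1 + G}{2 \left(5 + x\right)}$ ($L{\left(x,G \right)} = - \frac{\left(1 + G\right) \frac{1}{5 + x}}{2} = - \frac{\frac{1}{5 + x} \left(1 + G\right)}{2} = - \frac{1 + G}{2 \left(5 + x\right)}$)
$v{\left(O \right)} = \left(52 + O\right) \left(- \frac{7}{4} + O\right)$ ($v{\left(O \right)} = \left(O + \frac{-1 - -8}{2 \left(5 - 7\right)}\right) \left(O + 52\right) = \left(O + \frac{-1 + 8}{2 \left(-2\right)}\right) \left(52 + O\right) = \left(O + \frac{1}{2} \left(- \frac{1}{2}\right) 7\right) \left(52 + O\right) = \left(O - \frac{7}{4}\right) \left(52 + O\right) = \left(- \frac{7}{4} + O\right) \left(52 + O\right) = \left(52 + O\right) \left(- \frac{7}{4} + O\right)$)
$- v{\left(r \right)} = - (-91 + 1^{2} + \frac{201}{4} \cdot 1) = - (-91 + 1 + \frac{201}{4}) = \left(-1\right) \left(- \frac{159}{4}\right) = \frac{159}{4}$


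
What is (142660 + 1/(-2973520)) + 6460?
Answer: 443411302399/2973520 ≈ 1.4912e+5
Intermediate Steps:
(142660 + 1/(-2973520)) + 6460 = (142660 - 1/2973520) + 6460 = 424202363199/2973520 + 6460 = 443411302399/2973520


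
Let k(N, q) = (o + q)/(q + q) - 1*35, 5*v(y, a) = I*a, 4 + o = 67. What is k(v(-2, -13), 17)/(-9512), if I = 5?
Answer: 555/161704 ≈ 0.0034322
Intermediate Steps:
o = 63 (o = -4 + 67 = 63)
v(y, a) = a (v(y, a) = (5*a)/5 = a)
k(N, q) = -35 + (63 + q)/(2*q) (k(N, q) = (63 + q)/(q + q) - 1*35 = (63 + q)/((2*q)) - 35 = (63 + q)*(1/(2*q)) - 35 = (63 + q)/(2*q) - 35 = -35 + (63 + q)/(2*q))
k(v(-2, -13), 17)/(-9512) = ((3/2)*(21 - 23*17)/17)/(-9512) = ((3/2)*(1/17)*(21 - 391))*(-1/9512) = ((3/2)*(1/17)*(-370))*(-1/9512) = -555/17*(-1/9512) = 555/161704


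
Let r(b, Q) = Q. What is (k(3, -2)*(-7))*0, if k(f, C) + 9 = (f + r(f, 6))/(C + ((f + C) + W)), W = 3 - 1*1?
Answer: 0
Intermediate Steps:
W = 2 (W = 3 - 1 = 2)
k(f, C) = -9 + (6 + f)/(2 + f + 2*C) (k(f, C) = -9 + (f + 6)/(C + ((f + C) + 2)) = -9 + (6 + f)/(C + ((C + f) + 2)) = -9 + (6 + f)/(C + (2 + C + f)) = -9 + (6 + f)/(2 + f + 2*C))
(k(3, -2)*(-7))*0 = ((2*(-6 - 9*(-2) - 4*3)/(2 + 3 + 2*(-2)))*(-7))*0 = ((2*(-6 + 18 - 12)/(2 + 3 - 4))*(-7))*0 = ((2*0/1)*(-7))*0 = ((2*1*0)*(-7))*0 = (0*(-7))*0 = 0*0 = 0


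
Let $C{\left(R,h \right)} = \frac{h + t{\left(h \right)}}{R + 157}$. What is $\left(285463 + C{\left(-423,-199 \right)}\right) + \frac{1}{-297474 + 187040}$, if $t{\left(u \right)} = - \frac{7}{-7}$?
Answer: $\frac{4192812118119}{14687722} \approx 2.8546 \cdot 10^{5}$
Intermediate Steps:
$t{\left(u \right)} = 1$ ($t{\left(u \right)} = \left(-7\right) \left(- \frac{1}{7}\right) = 1$)
$C{\left(R,h \right)} = \frac{1 + h}{157 + R}$ ($C{\left(R,h \right)} = \frac{h + 1}{R + 157} = \frac{1 + h}{157 + R}$)
$\left(285463 + C{\left(-423,-199 \right)}\right) + \frac{1}{-297474 + 187040} = \left(285463 + \frac{1 - 199}{157 - 423}\right) + \frac{1}{-297474 + 187040} = \left(285463 + \frac{1}{-266} \left(-198\right)\right) + \frac{1}{-110434} = \left(285463 - - \frac{99}{133}\right) - \frac{1}{110434} = \left(285463 + \frac{99}{133}\right) - \frac{1}{110434} = \frac{37966678}{133} - \frac{1}{110434} = \frac{4192812118119}{14687722}$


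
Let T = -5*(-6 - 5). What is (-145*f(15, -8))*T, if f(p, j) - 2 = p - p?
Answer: -15950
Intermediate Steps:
f(p, j) = 2 (f(p, j) = 2 + (p - p) = 2 + 0 = 2)
T = 55 (T = -5*(-11) = 55)
(-145*f(15, -8))*T = -145*2*55 = -290*55 = -15950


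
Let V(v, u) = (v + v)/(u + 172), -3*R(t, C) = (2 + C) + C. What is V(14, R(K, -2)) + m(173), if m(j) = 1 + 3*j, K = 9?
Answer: 19246/37 ≈ 520.16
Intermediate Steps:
R(t, C) = -⅔ - 2*C/3 (R(t, C) = -((2 + C) + C)/3 = -(2 + 2*C)/3 = -⅔ - 2*C/3)
V(v, u) = 2*v/(172 + u) (V(v, u) = (2*v)/(172 + u) = 2*v/(172 + u))
V(14, R(K, -2)) + m(173) = 2*14/(172 + (-⅔ - ⅔*(-2))) + (1 + 3*173) = 2*14/(172 + (-⅔ + 4/3)) + (1 + 519) = 2*14/(172 + ⅔) + 520 = 2*14/(518/3) + 520 = 2*14*(3/518) + 520 = 6/37 + 520 = 19246/37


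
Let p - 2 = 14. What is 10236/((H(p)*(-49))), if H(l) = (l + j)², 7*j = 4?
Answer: -2559/3364 ≈ -0.76070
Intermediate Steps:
j = 4/7 (j = (⅐)*4 = 4/7 ≈ 0.57143)
p = 16 (p = 2 + 14 = 16)
H(l) = (4/7 + l)² (H(l) = (l + 4/7)² = (4/7 + l)²)
10236/((H(p)*(-49))) = 10236/((((4 + 7*16)²/49)*(-49))) = 10236/((((4 + 112)²/49)*(-49))) = 10236/((((1/49)*116²)*(-49))) = 10236/((((1/49)*13456)*(-49))) = 10236/(((13456/49)*(-49))) = 10236/(-13456) = 10236*(-1/13456) = -2559/3364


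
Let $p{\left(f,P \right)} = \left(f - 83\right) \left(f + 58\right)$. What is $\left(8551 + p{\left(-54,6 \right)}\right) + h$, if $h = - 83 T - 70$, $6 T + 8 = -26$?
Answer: $\frac{25210}{3} \approx 8403.3$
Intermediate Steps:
$T = - \frac{17}{3}$ ($T = - \frac{4}{3} + \frac{1}{6} \left(-26\right) = - \frac{4}{3} - \frac{13}{3} = - \frac{17}{3} \approx -5.6667$)
$p{\left(f,P \right)} = \left(-83 + f\right) \left(58 + f\right)$
$h = \frac{1201}{3}$ ($h = \left(-83\right) \left(- \frac{17}{3}\right) - 70 = \frac{1411}{3} - 70 = \frac{1201}{3} \approx 400.33$)
$\left(8551 + p{\left(-54,6 \right)}\right) + h = \left(8551 - \left(3464 - 2916\right)\right) + \frac{1201}{3} = \left(8551 + \left(-4814 + 2916 + 1350\right)\right) + \frac{1201}{3} = \left(8551 - 548\right) + \frac{1201}{3} = 8003 + \frac{1201}{3} = \frac{25210}{3}$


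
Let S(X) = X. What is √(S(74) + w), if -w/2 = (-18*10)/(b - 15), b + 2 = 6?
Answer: √4994/11 ≈ 6.4244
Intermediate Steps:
b = 4 (b = -2 + 6 = 4)
w = -360/11 (w = -2*(-18*10)/(4 - 15) = -(-360)/(-11) = -(-360)*(-1)/11 = -2*180/11 = -360/11 ≈ -32.727)
√(S(74) + w) = √(74 - 360/11) = √(454/11) = √4994/11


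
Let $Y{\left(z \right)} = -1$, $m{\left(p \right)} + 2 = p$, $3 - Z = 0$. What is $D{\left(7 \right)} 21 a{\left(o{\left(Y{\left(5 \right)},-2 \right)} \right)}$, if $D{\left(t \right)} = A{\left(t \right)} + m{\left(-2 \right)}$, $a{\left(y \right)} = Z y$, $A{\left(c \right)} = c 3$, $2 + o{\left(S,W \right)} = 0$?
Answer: $-2142$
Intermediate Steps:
$Z = 3$ ($Z = 3 - 0 = 3 + 0 = 3$)
$m{\left(p \right)} = -2 + p$
$o{\left(S,W \right)} = -2$ ($o{\left(S,W \right)} = -2 + 0 = -2$)
$A{\left(c \right)} = 3 c$
$a{\left(y \right)} = 3 y$
$D{\left(t \right)} = -4 + 3 t$ ($D{\left(t \right)} = 3 t - 4 = -4 + 3 t$)
$D{\left(7 \right)} 21 a{\left(o{\left(Y{\left(5 \right)},-2 \right)} \right)} = \left(-4 + 3 \cdot 7\right) 21 \cdot 3 \left(-2\right) = \left(-4 + 21\right) 21 \left(-6\right) = 17 \cdot 21 \left(-6\right) = 357 \left(-6\right) = -2142$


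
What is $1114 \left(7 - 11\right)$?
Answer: $-4456$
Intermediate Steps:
$1114 \left(7 - 11\right) = 1114 \left(-4\right) = -4456$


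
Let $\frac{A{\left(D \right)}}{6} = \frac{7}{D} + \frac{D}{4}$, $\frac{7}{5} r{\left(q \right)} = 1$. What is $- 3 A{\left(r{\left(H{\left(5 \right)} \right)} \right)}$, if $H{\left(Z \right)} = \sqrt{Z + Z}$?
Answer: $- \frac{12573}{70} \approx -179.61$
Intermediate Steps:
$H{\left(Z \right)} = \sqrt{2} \sqrt{Z}$ ($H{\left(Z \right)} = \sqrt{2 Z} = \sqrt{2} \sqrt{Z}$)
$r{\left(q \right)} = \frac{5}{7}$ ($r{\left(q \right)} = \frac{5}{7} \cdot 1 = \frac{5}{7}$)
$A{\left(D \right)} = \frac{42}{D} + \frac{3 D}{2}$ ($A{\left(D \right)} = 6 \left(\frac{7}{D} + \frac{D}{4}\right) = \frac{42}{D} + \frac{3 D}{2}$)
$- 3 A{\left(r{\left(H{\left(5 \right)} \right)} \right)} = - 3 \left(\frac{42}{\frac{5}{7}} + \frac{3}{2} \cdot \frac{5}{7}\right) = - 3 \left(42 \cdot \frac{7}{5} + \frac{15}{14}\right) = - 3 \left(\frac{294}{5} + \frac{15}{14}\right) = \left(-3\right) \frac{4191}{70} = - \frac{12573}{70}$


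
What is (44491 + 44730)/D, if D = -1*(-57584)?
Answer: 89221/57584 ≈ 1.5494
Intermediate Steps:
D = 57584
(44491 + 44730)/D = (44491 + 44730)/57584 = 89221*(1/57584) = 89221/57584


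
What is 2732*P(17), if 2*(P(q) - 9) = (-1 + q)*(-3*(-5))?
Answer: 352428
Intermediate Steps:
P(q) = 3/2 + 15*q/2 (P(q) = 9 + ((-1 + q)*(-3*(-5)))/2 = 9 + ((-1 + q)*15)/2 = 9 + (-15 + 15*q)/2 = 9 + (-15/2 + 15*q/2) = 3/2 + 15*q/2)
2732*P(17) = 2732*(3/2 + (15/2)*17) = 2732*(3/2 + 255/2) = 2732*129 = 352428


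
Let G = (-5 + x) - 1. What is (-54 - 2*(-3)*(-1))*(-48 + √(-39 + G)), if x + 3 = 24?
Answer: 2880 - 120*I*√6 ≈ 2880.0 - 293.94*I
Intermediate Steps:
x = 21 (x = -3 + 24 = 21)
G = 15 (G = (-5 + 21) - 1 = 16 - 1 = 15)
(-54 - 2*(-3)*(-1))*(-48 + √(-39 + G)) = (-54 - 2*(-3)*(-1))*(-48 + √(-39 + 15)) = (-54 + 6*(-1))*(-48 + √(-24)) = (-54 - 6)*(-48 + 2*I*√6) = -60*(-48 + 2*I*√6) = 2880 - 120*I*√6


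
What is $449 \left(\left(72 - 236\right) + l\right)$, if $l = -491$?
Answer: $-294095$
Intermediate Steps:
$449 \left(\left(72 - 236\right) + l\right) = 449 \left(\left(72 - 236\right) - 491\right) = 449 \left(-164 - 491\right) = 449 \left(-655\right) = -294095$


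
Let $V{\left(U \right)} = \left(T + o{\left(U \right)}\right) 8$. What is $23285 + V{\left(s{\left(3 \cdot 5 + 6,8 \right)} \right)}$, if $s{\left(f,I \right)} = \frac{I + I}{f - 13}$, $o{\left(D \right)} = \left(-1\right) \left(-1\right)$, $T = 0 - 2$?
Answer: $23277$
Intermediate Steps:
$T = -2$
$o{\left(D \right)} = 1$
$s{\left(f,I \right)} = \frac{2 I}{-13 + f}$
$V{\left(U \right)} = -8$ ($V{\left(U \right)} = \left(-2 + 1\right) 8 = \left(-1\right) 8 = -8$)
$23285 + V{\left(s{\left(3 \cdot 5 + 6,8 \right)} \right)} = 23285 - 8 = 23277$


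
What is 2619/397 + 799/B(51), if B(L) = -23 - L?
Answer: -123397/29378 ≈ -4.2003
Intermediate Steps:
2619/397 + 799/B(51) = 2619/397 + 799/(-23 - 1*51) = 2619*(1/397) + 799/(-23 - 51) = 2619/397 + 799/(-74) = 2619/397 + 799*(-1/74) = 2619/397 - 799/74 = -123397/29378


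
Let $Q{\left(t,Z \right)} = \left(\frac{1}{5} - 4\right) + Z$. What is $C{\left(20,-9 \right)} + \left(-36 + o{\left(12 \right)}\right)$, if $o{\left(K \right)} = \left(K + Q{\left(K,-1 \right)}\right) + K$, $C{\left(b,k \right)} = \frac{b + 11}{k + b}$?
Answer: $- \frac{769}{55} \approx -13.982$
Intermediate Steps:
$Q{\left(t,Z \right)} = - \frac{19}{5} + Z$ ($Q{\left(t,Z \right)} = \left(\frac{1}{5} - 4\right) + Z = - \frac{19}{5} + Z$)
$C{\left(b,k \right)} = \frac{11 + b}{b + k}$
$o{\left(K \right)} = - \frac{24}{5} + 2 K$ ($o{\left(K \right)} = \left(K - \frac{24}{5}\right) + K = \left(- \frac{24}{5} + K\right) + K = - \frac{24}{5} + 2 K$)
$C{\left(20,-9 \right)} + \left(-36 + o{\left(12 \right)}\right) = \frac{11 + 20}{20 - 9} + \left(-36 + \left(- \frac{24}{5} + 2 \cdot 12\right)\right) = \frac{1}{11} \cdot 31 + \left(-36 + \left(- \frac{24}{5} + 24\right)\right) = \frac{1}{11} \cdot 31 + \left(-36 + \frac{96}{5}\right) = \frac{31}{11} - \frac{84}{5} = - \frac{769}{55}$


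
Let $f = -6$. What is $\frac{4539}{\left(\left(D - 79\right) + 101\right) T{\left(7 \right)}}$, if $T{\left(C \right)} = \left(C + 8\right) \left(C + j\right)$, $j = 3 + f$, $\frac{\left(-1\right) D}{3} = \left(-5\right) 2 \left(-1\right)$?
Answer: $- \frac{1513}{160} \approx -9.4563$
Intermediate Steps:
$D = -30$ ($D = - 3 \left(-5\right) 2 \left(-1\right) = - 3 \left(\left(-10\right) \left(-1\right)\right) = \left(-3\right) 10 = -30$)
$j = -3$ ($j = 3 - 6 = -3$)
$T{\left(C \right)} = \left(-3 + C\right) \left(8 + C\right)$ ($T{\left(C \right)} = \left(C + 8\right) \left(C - 3\right) = \left(8 + C\right) \left(-3 + C\right) = \left(-3 + C\right) \left(8 + C\right)$)
$\frac{4539}{\left(\left(D - 79\right) + 101\right) T{\left(7 \right)}} = \frac{4539}{\left(\left(-30 - 79\right) + 101\right) \left(-24 + 7^{2} + 5 \cdot 7\right)} = \frac{4539}{\left(\left(-30 - 79\right) + 101\right) \left(-24 + 49 + 35\right)} = \frac{4539}{\left(-109 + 101\right) 60} = \frac{4539}{\left(-8\right) 60} = \frac{4539}{-480} = 4539 \left(- \frac{1}{480}\right) = - \frac{1513}{160}$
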